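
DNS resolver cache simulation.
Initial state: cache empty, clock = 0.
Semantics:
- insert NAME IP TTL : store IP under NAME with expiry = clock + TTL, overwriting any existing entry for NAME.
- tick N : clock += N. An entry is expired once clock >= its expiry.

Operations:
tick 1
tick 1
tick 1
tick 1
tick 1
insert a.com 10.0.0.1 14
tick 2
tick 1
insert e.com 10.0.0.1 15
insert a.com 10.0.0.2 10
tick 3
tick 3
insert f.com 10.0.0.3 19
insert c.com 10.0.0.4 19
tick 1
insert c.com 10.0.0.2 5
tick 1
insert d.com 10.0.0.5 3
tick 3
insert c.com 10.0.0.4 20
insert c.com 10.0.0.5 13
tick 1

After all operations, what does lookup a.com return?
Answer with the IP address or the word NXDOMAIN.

Answer: NXDOMAIN

Derivation:
Op 1: tick 1 -> clock=1.
Op 2: tick 1 -> clock=2.
Op 3: tick 1 -> clock=3.
Op 4: tick 1 -> clock=4.
Op 5: tick 1 -> clock=5.
Op 6: insert a.com -> 10.0.0.1 (expiry=5+14=19). clock=5
Op 7: tick 2 -> clock=7.
Op 8: tick 1 -> clock=8.
Op 9: insert e.com -> 10.0.0.1 (expiry=8+15=23). clock=8
Op 10: insert a.com -> 10.0.0.2 (expiry=8+10=18). clock=8
Op 11: tick 3 -> clock=11.
Op 12: tick 3 -> clock=14.
Op 13: insert f.com -> 10.0.0.3 (expiry=14+19=33). clock=14
Op 14: insert c.com -> 10.0.0.4 (expiry=14+19=33). clock=14
Op 15: tick 1 -> clock=15.
Op 16: insert c.com -> 10.0.0.2 (expiry=15+5=20). clock=15
Op 17: tick 1 -> clock=16.
Op 18: insert d.com -> 10.0.0.5 (expiry=16+3=19). clock=16
Op 19: tick 3 -> clock=19. purged={a.com,d.com}
Op 20: insert c.com -> 10.0.0.4 (expiry=19+20=39). clock=19
Op 21: insert c.com -> 10.0.0.5 (expiry=19+13=32). clock=19
Op 22: tick 1 -> clock=20.
lookup a.com: not in cache (expired or never inserted)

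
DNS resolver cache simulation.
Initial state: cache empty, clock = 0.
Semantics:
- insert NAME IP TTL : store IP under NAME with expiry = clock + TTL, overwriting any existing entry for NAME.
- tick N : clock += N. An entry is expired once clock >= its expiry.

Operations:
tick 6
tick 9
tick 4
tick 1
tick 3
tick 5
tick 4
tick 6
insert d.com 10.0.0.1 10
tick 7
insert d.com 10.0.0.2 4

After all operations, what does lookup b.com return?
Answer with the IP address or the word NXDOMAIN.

Answer: NXDOMAIN

Derivation:
Op 1: tick 6 -> clock=6.
Op 2: tick 9 -> clock=15.
Op 3: tick 4 -> clock=19.
Op 4: tick 1 -> clock=20.
Op 5: tick 3 -> clock=23.
Op 6: tick 5 -> clock=28.
Op 7: tick 4 -> clock=32.
Op 8: tick 6 -> clock=38.
Op 9: insert d.com -> 10.0.0.1 (expiry=38+10=48). clock=38
Op 10: tick 7 -> clock=45.
Op 11: insert d.com -> 10.0.0.2 (expiry=45+4=49). clock=45
lookup b.com: not in cache (expired or never inserted)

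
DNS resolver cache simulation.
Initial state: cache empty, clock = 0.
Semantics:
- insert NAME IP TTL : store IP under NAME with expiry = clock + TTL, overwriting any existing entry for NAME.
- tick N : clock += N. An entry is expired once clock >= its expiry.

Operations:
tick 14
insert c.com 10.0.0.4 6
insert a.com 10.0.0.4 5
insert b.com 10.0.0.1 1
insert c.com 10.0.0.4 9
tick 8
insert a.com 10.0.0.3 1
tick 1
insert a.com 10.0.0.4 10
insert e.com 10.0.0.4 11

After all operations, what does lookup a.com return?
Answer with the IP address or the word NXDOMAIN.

Answer: 10.0.0.4

Derivation:
Op 1: tick 14 -> clock=14.
Op 2: insert c.com -> 10.0.0.4 (expiry=14+6=20). clock=14
Op 3: insert a.com -> 10.0.0.4 (expiry=14+5=19). clock=14
Op 4: insert b.com -> 10.0.0.1 (expiry=14+1=15). clock=14
Op 5: insert c.com -> 10.0.0.4 (expiry=14+9=23). clock=14
Op 6: tick 8 -> clock=22. purged={a.com,b.com}
Op 7: insert a.com -> 10.0.0.3 (expiry=22+1=23). clock=22
Op 8: tick 1 -> clock=23. purged={a.com,c.com}
Op 9: insert a.com -> 10.0.0.4 (expiry=23+10=33). clock=23
Op 10: insert e.com -> 10.0.0.4 (expiry=23+11=34). clock=23
lookup a.com: present, ip=10.0.0.4 expiry=33 > clock=23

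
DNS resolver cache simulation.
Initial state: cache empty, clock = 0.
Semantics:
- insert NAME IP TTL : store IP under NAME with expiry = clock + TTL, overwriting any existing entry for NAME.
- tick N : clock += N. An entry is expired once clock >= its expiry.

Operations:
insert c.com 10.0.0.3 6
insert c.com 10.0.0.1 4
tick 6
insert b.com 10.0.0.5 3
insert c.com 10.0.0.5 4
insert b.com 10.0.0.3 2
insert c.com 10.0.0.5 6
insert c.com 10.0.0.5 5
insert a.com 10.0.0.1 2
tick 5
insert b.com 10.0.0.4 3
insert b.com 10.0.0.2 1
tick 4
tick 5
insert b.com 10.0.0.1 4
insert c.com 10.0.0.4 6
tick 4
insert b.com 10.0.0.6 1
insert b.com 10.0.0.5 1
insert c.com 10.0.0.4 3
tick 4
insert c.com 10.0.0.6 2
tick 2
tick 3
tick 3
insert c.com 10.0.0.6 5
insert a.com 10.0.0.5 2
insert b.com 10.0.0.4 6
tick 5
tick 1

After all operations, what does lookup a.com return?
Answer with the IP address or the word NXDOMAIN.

Op 1: insert c.com -> 10.0.0.3 (expiry=0+6=6). clock=0
Op 2: insert c.com -> 10.0.0.1 (expiry=0+4=4). clock=0
Op 3: tick 6 -> clock=6. purged={c.com}
Op 4: insert b.com -> 10.0.0.5 (expiry=6+3=9). clock=6
Op 5: insert c.com -> 10.0.0.5 (expiry=6+4=10). clock=6
Op 6: insert b.com -> 10.0.0.3 (expiry=6+2=8). clock=6
Op 7: insert c.com -> 10.0.0.5 (expiry=6+6=12). clock=6
Op 8: insert c.com -> 10.0.0.5 (expiry=6+5=11). clock=6
Op 9: insert a.com -> 10.0.0.1 (expiry=6+2=8). clock=6
Op 10: tick 5 -> clock=11. purged={a.com,b.com,c.com}
Op 11: insert b.com -> 10.0.0.4 (expiry=11+3=14). clock=11
Op 12: insert b.com -> 10.0.0.2 (expiry=11+1=12). clock=11
Op 13: tick 4 -> clock=15. purged={b.com}
Op 14: tick 5 -> clock=20.
Op 15: insert b.com -> 10.0.0.1 (expiry=20+4=24). clock=20
Op 16: insert c.com -> 10.0.0.4 (expiry=20+6=26). clock=20
Op 17: tick 4 -> clock=24. purged={b.com}
Op 18: insert b.com -> 10.0.0.6 (expiry=24+1=25). clock=24
Op 19: insert b.com -> 10.0.0.5 (expiry=24+1=25). clock=24
Op 20: insert c.com -> 10.0.0.4 (expiry=24+3=27). clock=24
Op 21: tick 4 -> clock=28. purged={b.com,c.com}
Op 22: insert c.com -> 10.0.0.6 (expiry=28+2=30). clock=28
Op 23: tick 2 -> clock=30. purged={c.com}
Op 24: tick 3 -> clock=33.
Op 25: tick 3 -> clock=36.
Op 26: insert c.com -> 10.0.0.6 (expiry=36+5=41). clock=36
Op 27: insert a.com -> 10.0.0.5 (expiry=36+2=38). clock=36
Op 28: insert b.com -> 10.0.0.4 (expiry=36+6=42). clock=36
Op 29: tick 5 -> clock=41. purged={a.com,c.com}
Op 30: tick 1 -> clock=42. purged={b.com}
lookup a.com: not in cache (expired or never inserted)

Answer: NXDOMAIN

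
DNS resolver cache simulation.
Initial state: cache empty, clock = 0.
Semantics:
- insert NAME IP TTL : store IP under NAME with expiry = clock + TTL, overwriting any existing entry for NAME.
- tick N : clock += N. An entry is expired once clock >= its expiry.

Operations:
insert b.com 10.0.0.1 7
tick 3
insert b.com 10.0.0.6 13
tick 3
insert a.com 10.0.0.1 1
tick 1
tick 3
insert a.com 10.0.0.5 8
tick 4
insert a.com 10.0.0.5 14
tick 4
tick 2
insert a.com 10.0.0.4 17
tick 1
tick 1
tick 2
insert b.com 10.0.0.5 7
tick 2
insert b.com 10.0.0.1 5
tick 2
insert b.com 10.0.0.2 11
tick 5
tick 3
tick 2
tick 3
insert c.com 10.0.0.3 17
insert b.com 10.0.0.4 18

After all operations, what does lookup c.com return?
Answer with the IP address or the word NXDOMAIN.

Answer: 10.0.0.3

Derivation:
Op 1: insert b.com -> 10.0.0.1 (expiry=0+7=7). clock=0
Op 2: tick 3 -> clock=3.
Op 3: insert b.com -> 10.0.0.6 (expiry=3+13=16). clock=3
Op 4: tick 3 -> clock=6.
Op 5: insert a.com -> 10.0.0.1 (expiry=6+1=7). clock=6
Op 6: tick 1 -> clock=7. purged={a.com}
Op 7: tick 3 -> clock=10.
Op 8: insert a.com -> 10.0.0.5 (expiry=10+8=18). clock=10
Op 9: tick 4 -> clock=14.
Op 10: insert a.com -> 10.0.0.5 (expiry=14+14=28). clock=14
Op 11: tick 4 -> clock=18. purged={b.com}
Op 12: tick 2 -> clock=20.
Op 13: insert a.com -> 10.0.0.4 (expiry=20+17=37). clock=20
Op 14: tick 1 -> clock=21.
Op 15: tick 1 -> clock=22.
Op 16: tick 2 -> clock=24.
Op 17: insert b.com -> 10.0.0.5 (expiry=24+7=31). clock=24
Op 18: tick 2 -> clock=26.
Op 19: insert b.com -> 10.0.0.1 (expiry=26+5=31). clock=26
Op 20: tick 2 -> clock=28.
Op 21: insert b.com -> 10.0.0.2 (expiry=28+11=39). clock=28
Op 22: tick 5 -> clock=33.
Op 23: tick 3 -> clock=36.
Op 24: tick 2 -> clock=38. purged={a.com}
Op 25: tick 3 -> clock=41. purged={b.com}
Op 26: insert c.com -> 10.0.0.3 (expiry=41+17=58). clock=41
Op 27: insert b.com -> 10.0.0.4 (expiry=41+18=59). clock=41
lookup c.com: present, ip=10.0.0.3 expiry=58 > clock=41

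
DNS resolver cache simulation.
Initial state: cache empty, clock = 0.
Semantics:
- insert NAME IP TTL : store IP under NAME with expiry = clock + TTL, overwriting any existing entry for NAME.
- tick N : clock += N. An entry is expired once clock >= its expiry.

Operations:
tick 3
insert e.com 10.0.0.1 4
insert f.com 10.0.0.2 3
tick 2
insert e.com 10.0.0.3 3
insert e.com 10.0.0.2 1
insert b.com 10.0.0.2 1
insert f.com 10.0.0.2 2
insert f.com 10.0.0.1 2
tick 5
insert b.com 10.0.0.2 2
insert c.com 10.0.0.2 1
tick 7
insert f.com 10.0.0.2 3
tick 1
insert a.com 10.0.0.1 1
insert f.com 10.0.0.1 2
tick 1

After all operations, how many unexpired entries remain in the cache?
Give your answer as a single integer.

Answer: 1

Derivation:
Op 1: tick 3 -> clock=3.
Op 2: insert e.com -> 10.0.0.1 (expiry=3+4=7). clock=3
Op 3: insert f.com -> 10.0.0.2 (expiry=3+3=6). clock=3
Op 4: tick 2 -> clock=5.
Op 5: insert e.com -> 10.0.0.3 (expiry=5+3=8). clock=5
Op 6: insert e.com -> 10.0.0.2 (expiry=5+1=6). clock=5
Op 7: insert b.com -> 10.0.0.2 (expiry=5+1=6). clock=5
Op 8: insert f.com -> 10.0.0.2 (expiry=5+2=7). clock=5
Op 9: insert f.com -> 10.0.0.1 (expiry=5+2=7). clock=5
Op 10: tick 5 -> clock=10. purged={b.com,e.com,f.com}
Op 11: insert b.com -> 10.0.0.2 (expiry=10+2=12). clock=10
Op 12: insert c.com -> 10.0.0.2 (expiry=10+1=11). clock=10
Op 13: tick 7 -> clock=17. purged={b.com,c.com}
Op 14: insert f.com -> 10.0.0.2 (expiry=17+3=20). clock=17
Op 15: tick 1 -> clock=18.
Op 16: insert a.com -> 10.0.0.1 (expiry=18+1=19). clock=18
Op 17: insert f.com -> 10.0.0.1 (expiry=18+2=20). clock=18
Op 18: tick 1 -> clock=19. purged={a.com}
Final cache (unexpired): {f.com} -> size=1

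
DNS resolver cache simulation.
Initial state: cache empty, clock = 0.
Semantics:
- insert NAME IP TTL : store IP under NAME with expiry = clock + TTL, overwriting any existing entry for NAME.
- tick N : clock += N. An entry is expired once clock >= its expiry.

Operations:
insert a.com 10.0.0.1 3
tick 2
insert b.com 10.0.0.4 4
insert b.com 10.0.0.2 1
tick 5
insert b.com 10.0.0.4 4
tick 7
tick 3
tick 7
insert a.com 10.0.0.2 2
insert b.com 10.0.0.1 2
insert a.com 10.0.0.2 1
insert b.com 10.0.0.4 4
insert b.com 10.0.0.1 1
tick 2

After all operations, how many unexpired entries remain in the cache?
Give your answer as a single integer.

Answer: 0

Derivation:
Op 1: insert a.com -> 10.0.0.1 (expiry=0+3=3). clock=0
Op 2: tick 2 -> clock=2.
Op 3: insert b.com -> 10.0.0.4 (expiry=2+4=6). clock=2
Op 4: insert b.com -> 10.0.0.2 (expiry=2+1=3). clock=2
Op 5: tick 5 -> clock=7. purged={a.com,b.com}
Op 6: insert b.com -> 10.0.0.4 (expiry=7+4=11). clock=7
Op 7: tick 7 -> clock=14. purged={b.com}
Op 8: tick 3 -> clock=17.
Op 9: tick 7 -> clock=24.
Op 10: insert a.com -> 10.0.0.2 (expiry=24+2=26). clock=24
Op 11: insert b.com -> 10.0.0.1 (expiry=24+2=26). clock=24
Op 12: insert a.com -> 10.0.0.2 (expiry=24+1=25). clock=24
Op 13: insert b.com -> 10.0.0.4 (expiry=24+4=28). clock=24
Op 14: insert b.com -> 10.0.0.1 (expiry=24+1=25). clock=24
Op 15: tick 2 -> clock=26. purged={a.com,b.com}
Final cache (unexpired): {} -> size=0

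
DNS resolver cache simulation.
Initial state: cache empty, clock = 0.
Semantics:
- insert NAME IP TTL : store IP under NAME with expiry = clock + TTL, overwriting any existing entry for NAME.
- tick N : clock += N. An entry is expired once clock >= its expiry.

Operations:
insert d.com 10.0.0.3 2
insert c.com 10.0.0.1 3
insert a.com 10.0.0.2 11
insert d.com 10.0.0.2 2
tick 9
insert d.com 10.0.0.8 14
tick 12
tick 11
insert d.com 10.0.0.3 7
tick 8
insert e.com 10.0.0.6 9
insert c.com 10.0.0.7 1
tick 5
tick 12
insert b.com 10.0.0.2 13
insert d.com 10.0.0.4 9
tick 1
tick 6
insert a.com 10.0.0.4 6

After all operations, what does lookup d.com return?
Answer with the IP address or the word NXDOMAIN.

Op 1: insert d.com -> 10.0.0.3 (expiry=0+2=2). clock=0
Op 2: insert c.com -> 10.0.0.1 (expiry=0+3=3). clock=0
Op 3: insert a.com -> 10.0.0.2 (expiry=0+11=11). clock=0
Op 4: insert d.com -> 10.0.0.2 (expiry=0+2=2). clock=0
Op 5: tick 9 -> clock=9. purged={c.com,d.com}
Op 6: insert d.com -> 10.0.0.8 (expiry=9+14=23). clock=9
Op 7: tick 12 -> clock=21. purged={a.com}
Op 8: tick 11 -> clock=32. purged={d.com}
Op 9: insert d.com -> 10.0.0.3 (expiry=32+7=39). clock=32
Op 10: tick 8 -> clock=40. purged={d.com}
Op 11: insert e.com -> 10.0.0.6 (expiry=40+9=49). clock=40
Op 12: insert c.com -> 10.0.0.7 (expiry=40+1=41). clock=40
Op 13: tick 5 -> clock=45. purged={c.com}
Op 14: tick 12 -> clock=57. purged={e.com}
Op 15: insert b.com -> 10.0.0.2 (expiry=57+13=70). clock=57
Op 16: insert d.com -> 10.0.0.4 (expiry=57+9=66). clock=57
Op 17: tick 1 -> clock=58.
Op 18: tick 6 -> clock=64.
Op 19: insert a.com -> 10.0.0.4 (expiry=64+6=70). clock=64
lookup d.com: present, ip=10.0.0.4 expiry=66 > clock=64

Answer: 10.0.0.4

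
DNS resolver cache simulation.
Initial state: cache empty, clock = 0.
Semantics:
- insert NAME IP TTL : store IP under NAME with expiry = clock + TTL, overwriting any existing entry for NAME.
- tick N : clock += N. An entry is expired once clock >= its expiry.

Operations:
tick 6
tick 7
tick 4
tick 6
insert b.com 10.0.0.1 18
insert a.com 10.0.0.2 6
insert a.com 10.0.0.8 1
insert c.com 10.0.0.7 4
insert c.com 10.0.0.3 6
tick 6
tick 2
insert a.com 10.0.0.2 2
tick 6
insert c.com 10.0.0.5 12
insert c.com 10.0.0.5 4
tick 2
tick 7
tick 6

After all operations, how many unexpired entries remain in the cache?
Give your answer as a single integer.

Answer: 0

Derivation:
Op 1: tick 6 -> clock=6.
Op 2: tick 7 -> clock=13.
Op 3: tick 4 -> clock=17.
Op 4: tick 6 -> clock=23.
Op 5: insert b.com -> 10.0.0.1 (expiry=23+18=41). clock=23
Op 6: insert a.com -> 10.0.0.2 (expiry=23+6=29). clock=23
Op 7: insert a.com -> 10.0.0.8 (expiry=23+1=24). clock=23
Op 8: insert c.com -> 10.0.0.7 (expiry=23+4=27). clock=23
Op 9: insert c.com -> 10.0.0.3 (expiry=23+6=29). clock=23
Op 10: tick 6 -> clock=29. purged={a.com,c.com}
Op 11: tick 2 -> clock=31.
Op 12: insert a.com -> 10.0.0.2 (expiry=31+2=33). clock=31
Op 13: tick 6 -> clock=37. purged={a.com}
Op 14: insert c.com -> 10.0.0.5 (expiry=37+12=49). clock=37
Op 15: insert c.com -> 10.0.0.5 (expiry=37+4=41). clock=37
Op 16: tick 2 -> clock=39.
Op 17: tick 7 -> clock=46. purged={b.com,c.com}
Op 18: tick 6 -> clock=52.
Final cache (unexpired): {} -> size=0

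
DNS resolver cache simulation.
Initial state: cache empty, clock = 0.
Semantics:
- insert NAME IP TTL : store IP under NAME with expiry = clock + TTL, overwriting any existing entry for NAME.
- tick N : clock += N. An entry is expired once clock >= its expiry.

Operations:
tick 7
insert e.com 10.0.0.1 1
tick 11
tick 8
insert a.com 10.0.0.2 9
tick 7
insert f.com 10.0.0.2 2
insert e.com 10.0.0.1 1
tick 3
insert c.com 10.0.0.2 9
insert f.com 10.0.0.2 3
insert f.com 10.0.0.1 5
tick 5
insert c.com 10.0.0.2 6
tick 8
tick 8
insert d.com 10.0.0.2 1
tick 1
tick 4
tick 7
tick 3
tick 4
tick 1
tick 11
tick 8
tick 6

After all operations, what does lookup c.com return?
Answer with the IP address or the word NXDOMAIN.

Answer: NXDOMAIN

Derivation:
Op 1: tick 7 -> clock=7.
Op 2: insert e.com -> 10.0.0.1 (expiry=7+1=8). clock=7
Op 3: tick 11 -> clock=18. purged={e.com}
Op 4: tick 8 -> clock=26.
Op 5: insert a.com -> 10.0.0.2 (expiry=26+9=35). clock=26
Op 6: tick 7 -> clock=33.
Op 7: insert f.com -> 10.0.0.2 (expiry=33+2=35). clock=33
Op 8: insert e.com -> 10.0.0.1 (expiry=33+1=34). clock=33
Op 9: tick 3 -> clock=36. purged={a.com,e.com,f.com}
Op 10: insert c.com -> 10.0.0.2 (expiry=36+9=45). clock=36
Op 11: insert f.com -> 10.0.0.2 (expiry=36+3=39). clock=36
Op 12: insert f.com -> 10.0.0.1 (expiry=36+5=41). clock=36
Op 13: tick 5 -> clock=41. purged={f.com}
Op 14: insert c.com -> 10.0.0.2 (expiry=41+6=47). clock=41
Op 15: tick 8 -> clock=49. purged={c.com}
Op 16: tick 8 -> clock=57.
Op 17: insert d.com -> 10.0.0.2 (expiry=57+1=58). clock=57
Op 18: tick 1 -> clock=58. purged={d.com}
Op 19: tick 4 -> clock=62.
Op 20: tick 7 -> clock=69.
Op 21: tick 3 -> clock=72.
Op 22: tick 4 -> clock=76.
Op 23: tick 1 -> clock=77.
Op 24: tick 11 -> clock=88.
Op 25: tick 8 -> clock=96.
Op 26: tick 6 -> clock=102.
lookup c.com: not in cache (expired or never inserted)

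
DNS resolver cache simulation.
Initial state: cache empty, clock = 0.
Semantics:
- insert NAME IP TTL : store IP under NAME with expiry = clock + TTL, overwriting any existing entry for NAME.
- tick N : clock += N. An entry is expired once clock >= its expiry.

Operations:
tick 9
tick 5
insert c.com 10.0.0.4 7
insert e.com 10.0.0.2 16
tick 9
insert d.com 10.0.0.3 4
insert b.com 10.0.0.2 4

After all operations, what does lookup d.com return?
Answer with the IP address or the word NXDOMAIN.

Op 1: tick 9 -> clock=9.
Op 2: tick 5 -> clock=14.
Op 3: insert c.com -> 10.0.0.4 (expiry=14+7=21). clock=14
Op 4: insert e.com -> 10.0.0.2 (expiry=14+16=30). clock=14
Op 5: tick 9 -> clock=23. purged={c.com}
Op 6: insert d.com -> 10.0.0.3 (expiry=23+4=27). clock=23
Op 7: insert b.com -> 10.0.0.2 (expiry=23+4=27). clock=23
lookup d.com: present, ip=10.0.0.3 expiry=27 > clock=23

Answer: 10.0.0.3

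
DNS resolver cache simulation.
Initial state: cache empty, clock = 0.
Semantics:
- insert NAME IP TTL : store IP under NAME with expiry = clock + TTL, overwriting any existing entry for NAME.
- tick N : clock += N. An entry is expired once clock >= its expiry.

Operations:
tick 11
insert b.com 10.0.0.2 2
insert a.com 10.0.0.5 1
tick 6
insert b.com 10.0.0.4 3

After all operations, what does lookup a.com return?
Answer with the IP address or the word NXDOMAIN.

Op 1: tick 11 -> clock=11.
Op 2: insert b.com -> 10.0.0.2 (expiry=11+2=13). clock=11
Op 3: insert a.com -> 10.0.0.5 (expiry=11+1=12). clock=11
Op 4: tick 6 -> clock=17. purged={a.com,b.com}
Op 5: insert b.com -> 10.0.0.4 (expiry=17+3=20). clock=17
lookup a.com: not in cache (expired or never inserted)

Answer: NXDOMAIN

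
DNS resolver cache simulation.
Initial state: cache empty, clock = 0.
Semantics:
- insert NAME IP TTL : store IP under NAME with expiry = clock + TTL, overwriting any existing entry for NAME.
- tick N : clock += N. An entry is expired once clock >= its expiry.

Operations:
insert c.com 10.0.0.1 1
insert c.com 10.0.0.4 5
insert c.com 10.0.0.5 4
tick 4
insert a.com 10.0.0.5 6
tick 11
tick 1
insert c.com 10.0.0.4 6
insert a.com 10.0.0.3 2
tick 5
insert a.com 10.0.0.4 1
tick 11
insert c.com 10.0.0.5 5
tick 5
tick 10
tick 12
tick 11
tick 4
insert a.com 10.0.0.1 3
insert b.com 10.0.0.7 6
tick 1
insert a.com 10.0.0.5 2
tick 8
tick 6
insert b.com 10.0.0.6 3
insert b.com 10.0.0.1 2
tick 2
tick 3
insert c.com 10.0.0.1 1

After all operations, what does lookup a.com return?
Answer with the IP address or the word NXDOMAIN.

Answer: NXDOMAIN

Derivation:
Op 1: insert c.com -> 10.0.0.1 (expiry=0+1=1). clock=0
Op 2: insert c.com -> 10.0.0.4 (expiry=0+5=5). clock=0
Op 3: insert c.com -> 10.0.0.5 (expiry=0+4=4). clock=0
Op 4: tick 4 -> clock=4. purged={c.com}
Op 5: insert a.com -> 10.0.0.5 (expiry=4+6=10). clock=4
Op 6: tick 11 -> clock=15. purged={a.com}
Op 7: tick 1 -> clock=16.
Op 8: insert c.com -> 10.0.0.4 (expiry=16+6=22). clock=16
Op 9: insert a.com -> 10.0.0.3 (expiry=16+2=18). clock=16
Op 10: tick 5 -> clock=21. purged={a.com}
Op 11: insert a.com -> 10.0.0.4 (expiry=21+1=22). clock=21
Op 12: tick 11 -> clock=32. purged={a.com,c.com}
Op 13: insert c.com -> 10.0.0.5 (expiry=32+5=37). clock=32
Op 14: tick 5 -> clock=37. purged={c.com}
Op 15: tick 10 -> clock=47.
Op 16: tick 12 -> clock=59.
Op 17: tick 11 -> clock=70.
Op 18: tick 4 -> clock=74.
Op 19: insert a.com -> 10.0.0.1 (expiry=74+3=77). clock=74
Op 20: insert b.com -> 10.0.0.7 (expiry=74+6=80). clock=74
Op 21: tick 1 -> clock=75.
Op 22: insert a.com -> 10.0.0.5 (expiry=75+2=77). clock=75
Op 23: tick 8 -> clock=83. purged={a.com,b.com}
Op 24: tick 6 -> clock=89.
Op 25: insert b.com -> 10.0.0.6 (expiry=89+3=92). clock=89
Op 26: insert b.com -> 10.0.0.1 (expiry=89+2=91). clock=89
Op 27: tick 2 -> clock=91. purged={b.com}
Op 28: tick 3 -> clock=94.
Op 29: insert c.com -> 10.0.0.1 (expiry=94+1=95). clock=94
lookup a.com: not in cache (expired or never inserted)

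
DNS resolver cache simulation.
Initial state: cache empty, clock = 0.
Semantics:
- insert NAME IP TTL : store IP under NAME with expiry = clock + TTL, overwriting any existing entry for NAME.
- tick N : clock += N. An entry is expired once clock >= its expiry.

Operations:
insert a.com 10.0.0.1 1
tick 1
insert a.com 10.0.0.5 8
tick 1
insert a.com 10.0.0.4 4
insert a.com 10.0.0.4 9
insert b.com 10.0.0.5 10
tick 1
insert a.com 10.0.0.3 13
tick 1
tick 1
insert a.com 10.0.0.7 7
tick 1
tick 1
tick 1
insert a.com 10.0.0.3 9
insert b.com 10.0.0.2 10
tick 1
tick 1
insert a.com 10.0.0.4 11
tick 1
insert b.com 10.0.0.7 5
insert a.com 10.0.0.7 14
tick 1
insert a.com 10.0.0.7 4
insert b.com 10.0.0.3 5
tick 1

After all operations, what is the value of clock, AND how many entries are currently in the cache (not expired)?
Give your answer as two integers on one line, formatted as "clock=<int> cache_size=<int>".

Answer: clock=13 cache_size=2

Derivation:
Op 1: insert a.com -> 10.0.0.1 (expiry=0+1=1). clock=0
Op 2: tick 1 -> clock=1. purged={a.com}
Op 3: insert a.com -> 10.0.0.5 (expiry=1+8=9). clock=1
Op 4: tick 1 -> clock=2.
Op 5: insert a.com -> 10.0.0.4 (expiry=2+4=6). clock=2
Op 6: insert a.com -> 10.0.0.4 (expiry=2+9=11). clock=2
Op 7: insert b.com -> 10.0.0.5 (expiry=2+10=12). clock=2
Op 8: tick 1 -> clock=3.
Op 9: insert a.com -> 10.0.0.3 (expiry=3+13=16). clock=3
Op 10: tick 1 -> clock=4.
Op 11: tick 1 -> clock=5.
Op 12: insert a.com -> 10.0.0.7 (expiry=5+7=12). clock=5
Op 13: tick 1 -> clock=6.
Op 14: tick 1 -> clock=7.
Op 15: tick 1 -> clock=8.
Op 16: insert a.com -> 10.0.0.3 (expiry=8+9=17). clock=8
Op 17: insert b.com -> 10.0.0.2 (expiry=8+10=18). clock=8
Op 18: tick 1 -> clock=9.
Op 19: tick 1 -> clock=10.
Op 20: insert a.com -> 10.0.0.4 (expiry=10+11=21). clock=10
Op 21: tick 1 -> clock=11.
Op 22: insert b.com -> 10.0.0.7 (expiry=11+5=16). clock=11
Op 23: insert a.com -> 10.0.0.7 (expiry=11+14=25). clock=11
Op 24: tick 1 -> clock=12.
Op 25: insert a.com -> 10.0.0.7 (expiry=12+4=16). clock=12
Op 26: insert b.com -> 10.0.0.3 (expiry=12+5=17). clock=12
Op 27: tick 1 -> clock=13.
Final clock = 13
Final cache (unexpired): {a.com,b.com} -> size=2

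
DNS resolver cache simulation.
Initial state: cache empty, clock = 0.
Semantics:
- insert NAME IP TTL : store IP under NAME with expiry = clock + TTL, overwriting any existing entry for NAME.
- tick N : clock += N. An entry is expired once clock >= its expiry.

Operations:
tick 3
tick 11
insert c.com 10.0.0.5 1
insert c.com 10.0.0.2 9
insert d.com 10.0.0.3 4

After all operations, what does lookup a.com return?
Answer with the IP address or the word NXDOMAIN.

Op 1: tick 3 -> clock=3.
Op 2: tick 11 -> clock=14.
Op 3: insert c.com -> 10.0.0.5 (expiry=14+1=15). clock=14
Op 4: insert c.com -> 10.0.0.2 (expiry=14+9=23). clock=14
Op 5: insert d.com -> 10.0.0.3 (expiry=14+4=18). clock=14
lookup a.com: not in cache (expired or never inserted)

Answer: NXDOMAIN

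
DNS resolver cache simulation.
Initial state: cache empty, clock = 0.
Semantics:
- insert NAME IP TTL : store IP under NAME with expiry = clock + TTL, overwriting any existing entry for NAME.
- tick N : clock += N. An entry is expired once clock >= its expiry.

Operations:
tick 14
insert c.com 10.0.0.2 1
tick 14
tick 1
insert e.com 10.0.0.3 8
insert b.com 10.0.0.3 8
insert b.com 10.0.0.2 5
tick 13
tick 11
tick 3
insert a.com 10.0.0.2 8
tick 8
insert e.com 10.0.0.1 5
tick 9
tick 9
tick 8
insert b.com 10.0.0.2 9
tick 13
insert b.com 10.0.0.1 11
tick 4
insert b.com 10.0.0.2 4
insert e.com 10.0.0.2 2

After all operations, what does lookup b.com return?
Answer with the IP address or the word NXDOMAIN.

Answer: 10.0.0.2

Derivation:
Op 1: tick 14 -> clock=14.
Op 2: insert c.com -> 10.0.0.2 (expiry=14+1=15). clock=14
Op 3: tick 14 -> clock=28. purged={c.com}
Op 4: tick 1 -> clock=29.
Op 5: insert e.com -> 10.0.0.3 (expiry=29+8=37). clock=29
Op 6: insert b.com -> 10.0.0.3 (expiry=29+8=37). clock=29
Op 7: insert b.com -> 10.0.0.2 (expiry=29+5=34). clock=29
Op 8: tick 13 -> clock=42. purged={b.com,e.com}
Op 9: tick 11 -> clock=53.
Op 10: tick 3 -> clock=56.
Op 11: insert a.com -> 10.0.0.2 (expiry=56+8=64). clock=56
Op 12: tick 8 -> clock=64. purged={a.com}
Op 13: insert e.com -> 10.0.0.1 (expiry=64+5=69). clock=64
Op 14: tick 9 -> clock=73. purged={e.com}
Op 15: tick 9 -> clock=82.
Op 16: tick 8 -> clock=90.
Op 17: insert b.com -> 10.0.0.2 (expiry=90+9=99). clock=90
Op 18: tick 13 -> clock=103. purged={b.com}
Op 19: insert b.com -> 10.0.0.1 (expiry=103+11=114). clock=103
Op 20: tick 4 -> clock=107.
Op 21: insert b.com -> 10.0.0.2 (expiry=107+4=111). clock=107
Op 22: insert e.com -> 10.0.0.2 (expiry=107+2=109). clock=107
lookup b.com: present, ip=10.0.0.2 expiry=111 > clock=107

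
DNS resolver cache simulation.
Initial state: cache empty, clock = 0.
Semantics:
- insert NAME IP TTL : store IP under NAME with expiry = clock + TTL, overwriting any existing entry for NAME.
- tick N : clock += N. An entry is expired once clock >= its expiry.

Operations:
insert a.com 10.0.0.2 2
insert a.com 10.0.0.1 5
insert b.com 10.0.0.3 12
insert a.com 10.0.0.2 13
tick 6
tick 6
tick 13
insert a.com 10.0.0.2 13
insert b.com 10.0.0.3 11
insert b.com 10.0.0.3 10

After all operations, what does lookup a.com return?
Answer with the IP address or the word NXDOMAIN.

Answer: 10.0.0.2

Derivation:
Op 1: insert a.com -> 10.0.0.2 (expiry=0+2=2). clock=0
Op 2: insert a.com -> 10.0.0.1 (expiry=0+5=5). clock=0
Op 3: insert b.com -> 10.0.0.3 (expiry=0+12=12). clock=0
Op 4: insert a.com -> 10.0.0.2 (expiry=0+13=13). clock=0
Op 5: tick 6 -> clock=6.
Op 6: tick 6 -> clock=12. purged={b.com}
Op 7: tick 13 -> clock=25. purged={a.com}
Op 8: insert a.com -> 10.0.0.2 (expiry=25+13=38). clock=25
Op 9: insert b.com -> 10.0.0.3 (expiry=25+11=36). clock=25
Op 10: insert b.com -> 10.0.0.3 (expiry=25+10=35). clock=25
lookup a.com: present, ip=10.0.0.2 expiry=38 > clock=25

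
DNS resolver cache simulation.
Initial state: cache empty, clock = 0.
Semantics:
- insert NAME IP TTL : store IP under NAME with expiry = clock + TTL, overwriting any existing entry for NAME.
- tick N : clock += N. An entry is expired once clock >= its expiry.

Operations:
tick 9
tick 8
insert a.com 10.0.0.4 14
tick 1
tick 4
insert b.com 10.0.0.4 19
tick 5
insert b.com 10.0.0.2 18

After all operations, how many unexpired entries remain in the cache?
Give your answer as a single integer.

Answer: 2

Derivation:
Op 1: tick 9 -> clock=9.
Op 2: tick 8 -> clock=17.
Op 3: insert a.com -> 10.0.0.4 (expiry=17+14=31). clock=17
Op 4: tick 1 -> clock=18.
Op 5: tick 4 -> clock=22.
Op 6: insert b.com -> 10.0.0.4 (expiry=22+19=41). clock=22
Op 7: tick 5 -> clock=27.
Op 8: insert b.com -> 10.0.0.2 (expiry=27+18=45). clock=27
Final cache (unexpired): {a.com,b.com} -> size=2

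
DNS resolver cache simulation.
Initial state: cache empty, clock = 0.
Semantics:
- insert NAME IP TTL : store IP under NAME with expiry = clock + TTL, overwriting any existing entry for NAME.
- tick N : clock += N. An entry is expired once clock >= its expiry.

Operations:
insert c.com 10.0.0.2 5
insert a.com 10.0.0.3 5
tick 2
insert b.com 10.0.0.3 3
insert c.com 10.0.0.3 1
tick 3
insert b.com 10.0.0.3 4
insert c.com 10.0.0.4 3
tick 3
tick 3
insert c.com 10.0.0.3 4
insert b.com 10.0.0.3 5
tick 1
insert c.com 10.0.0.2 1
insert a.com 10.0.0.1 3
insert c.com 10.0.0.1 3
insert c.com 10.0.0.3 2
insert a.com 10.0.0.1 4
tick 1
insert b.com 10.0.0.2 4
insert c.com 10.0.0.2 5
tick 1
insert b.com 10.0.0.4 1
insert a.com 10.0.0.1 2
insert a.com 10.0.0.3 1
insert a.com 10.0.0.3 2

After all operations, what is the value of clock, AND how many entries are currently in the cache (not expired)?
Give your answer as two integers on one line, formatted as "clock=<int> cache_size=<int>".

Answer: clock=14 cache_size=3

Derivation:
Op 1: insert c.com -> 10.0.0.2 (expiry=0+5=5). clock=0
Op 2: insert a.com -> 10.0.0.3 (expiry=0+5=5). clock=0
Op 3: tick 2 -> clock=2.
Op 4: insert b.com -> 10.0.0.3 (expiry=2+3=5). clock=2
Op 5: insert c.com -> 10.0.0.3 (expiry=2+1=3). clock=2
Op 6: tick 3 -> clock=5. purged={a.com,b.com,c.com}
Op 7: insert b.com -> 10.0.0.3 (expiry=5+4=9). clock=5
Op 8: insert c.com -> 10.0.0.4 (expiry=5+3=8). clock=5
Op 9: tick 3 -> clock=8. purged={c.com}
Op 10: tick 3 -> clock=11. purged={b.com}
Op 11: insert c.com -> 10.0.0.3 (expiry=11+4=15). clock=11
Op 12: insert b.com -> 10.0.0.3 (expiry=11+5=16). clock=11
Op 13: tick 1 -> clock=12.
Op 14: insert c.com -> 10.0.0.2 (expiry=12+1=13). clock=12
Op 15: insert a.com -> 10.0.0.1 (expiry=12+3=15). clock=12
Op 16: insert c.com -> 10.0.0.1 (expiry=12+3=15). clock=12
Op 17: insert c.com -> 10.0.0.3 (expiry=12+2=14). clock=12
Op 18: insert a.com -> 10.0.0.1 (expiry=12+4=16). clock=12
Op 19: tick 1 -> clock=13.
Op 20: insert b.com -> 10.0.0.2 (expiry=13+4=17). clock=13
Op 21: insert c.com -> 10.0.0.2 (expiry=13+5=18). clock=13
Op 22: tick 1 -> clock=14.
Op 23: insert b.com -> 10.0.0.4 (expiry=14+1=15). clock=14
Op 24: insert a.com -> 10.0.0.1 (expiry=14+2=16). clock=14
Op 25: insert a.com -> 10.0.0.3 (expiry=14+1=15). clock=14
Op 26: insert a.com -> 10.0.0.3 (expiry=14+2=16). clock=14
Final clock = 14
Final cache (unexpired): {a.com,b.com,c.com} -> size=3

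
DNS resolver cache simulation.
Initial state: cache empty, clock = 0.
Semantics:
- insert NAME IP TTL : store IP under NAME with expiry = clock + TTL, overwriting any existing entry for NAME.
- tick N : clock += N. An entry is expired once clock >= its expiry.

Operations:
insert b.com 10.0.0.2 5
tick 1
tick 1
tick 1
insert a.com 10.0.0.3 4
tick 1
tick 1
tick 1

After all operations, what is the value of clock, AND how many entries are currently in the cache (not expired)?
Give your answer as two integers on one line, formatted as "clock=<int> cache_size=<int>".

Answer: clock=6 cache_size=1

Derivation:
Op 1: insert b.com -> 10.0.0.2 (expiry=0+5=5). clock=0
Op 2: tick 1 -> clock=1.
Op 3: tick 1 -> clock=2.
Op 4: tick 1 -> clock=3.
Op 5: insert a.com -> 10.0.0.3 (expiry=3+4=7). clock=3
Op 6: tick 1 -> clock=4.
Op 7: tick 1 -> clock=5. purged={b.com}
Op 8: tick 1 -> clock=6.
Final clock = 6
Final cache (unexpired): {a.com} -> size=1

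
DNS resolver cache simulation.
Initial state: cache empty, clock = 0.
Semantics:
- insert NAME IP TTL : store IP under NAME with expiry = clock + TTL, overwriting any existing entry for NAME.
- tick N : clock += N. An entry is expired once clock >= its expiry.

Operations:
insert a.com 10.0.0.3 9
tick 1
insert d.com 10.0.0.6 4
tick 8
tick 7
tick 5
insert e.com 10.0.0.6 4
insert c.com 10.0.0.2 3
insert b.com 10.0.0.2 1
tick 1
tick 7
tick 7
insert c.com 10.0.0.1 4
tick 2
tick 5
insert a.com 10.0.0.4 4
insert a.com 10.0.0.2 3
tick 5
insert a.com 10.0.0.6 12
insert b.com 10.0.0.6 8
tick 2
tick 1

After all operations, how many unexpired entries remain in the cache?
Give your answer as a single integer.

Answer: 2

Derivation:
Op 1: insert a.com -> 10.0.0.3 (expiry=0+9=9). clock=0
Op 2: tick 1 -> clock=1.
Op 3: insert d.com -> 10.0.0.6 (expiry=1+4=5). clock=1
Op 4: tick 8 -> clock=9. purged={a.com,d.com}
Op 5: tick 7 -> clock=16.
Op 6: tick 5 -> clock=21.
Op 7: insert e.com -> 10.0.0.6 (expiry=21+4=25). clock=21
Op 8: insert c.com -> 10.0.0.2 (expiry=21+3=24). clock=21
Op 9: insert b.com -> 10.0.0.2 (expiry=21+1=22). clock=21
Op 10: tick 1 -> clock=22. purged={b.com}
Op 11: tick 7 -> clock=29. purged={c.com,e.com}
Op 12: tick 7 -> clock=36.
Op 13: insert c.com -> 10.0.0.1 (expiry=36+4=40). clock=36
Op 14: tick 2 -> clock=38.
Op 15: tick 5 -> clock=43. purged={c.com}
Op 16: insert a.com -> 10.0.0.4 (expiry=43+4=47). clock=43
Op 17: insert a.com -> 10.0.0.2 (expiry=43+3=46). clock=43
Op 18: tick 5 -> clock=48. purged={a.com}
Op 19: insert a.com -> 10.0.0.6 (expiry=48+12=60). clock=48
Op 20: insert b.com -> 10.0.0.6 (expiry=48+8=56). clock=48
Op 21: tick 2 -> clock=50.
Op 22: tick 1 -> clock=51.
Final cache (unexpired): {a.com,b.com} -> size=2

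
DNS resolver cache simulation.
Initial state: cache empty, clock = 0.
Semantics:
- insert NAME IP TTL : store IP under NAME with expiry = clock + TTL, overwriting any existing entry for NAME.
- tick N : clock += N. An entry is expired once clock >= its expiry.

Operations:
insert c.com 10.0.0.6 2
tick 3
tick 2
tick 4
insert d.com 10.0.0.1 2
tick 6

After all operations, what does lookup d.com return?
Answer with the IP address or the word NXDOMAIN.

Answer: NXDOMAIN

Derivation:
Op 1: insert c.com -> 10.0.0.6 (expiry=0+2=2). clock=0
Op 2: tick 3 -> clock=3. purged={c.com}
Op 3: tick 2 -> clock=5.
Op 4: tick 4 -> clock=9.
Op 5: insert d.com -> 10.0.0.1 (expiry=9+2=11). clock=9
Op 6: tick 6 -> clock=15. purged={d.com}
lookup d.com: not in cache (expired or never inserted)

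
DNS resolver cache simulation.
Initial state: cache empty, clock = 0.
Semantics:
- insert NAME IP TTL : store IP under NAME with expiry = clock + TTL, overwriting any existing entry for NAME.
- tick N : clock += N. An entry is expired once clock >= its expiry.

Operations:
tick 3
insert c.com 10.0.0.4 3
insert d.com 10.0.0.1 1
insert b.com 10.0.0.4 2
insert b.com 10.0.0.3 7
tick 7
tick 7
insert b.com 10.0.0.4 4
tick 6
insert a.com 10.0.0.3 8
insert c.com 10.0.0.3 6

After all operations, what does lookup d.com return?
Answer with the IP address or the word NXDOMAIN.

Op 1: tick 3 -> clock=3.
Op 2: insert c.com -> 10.0.0.4 (expiry=3+3=6). clock=3
Op 3: insert d.com -> 10.0.0.1 (expiry=3+1=4). clock=3
Op 4: insert b.com -> 10.0.0.4 (expiry=3+2=5). clock=3
Op 5: insert b.com -> 10.0.0.3 (expiry=3+7=10). clock=3
Op 6: tick 7 -> clock=10. purged={b.com,c.com,d.com}
Op 7: tick 7 -> clock=17.
Op 8: insert b.com -> 10.0.0.4 (expiry=17+4=21). clock=17
Op 9: tick 6 -> clock=23. purged={b.com}
Op 10: insert a.com -> 10.0.0.3 (expiry=23+8=31). clock=23
Op 11: insert c.com -> 10.0.0.3 (expiry=23+6=29). clock=23
lookup d.com: not in cache (expired or never inserted)

Answer: NXDOMAIN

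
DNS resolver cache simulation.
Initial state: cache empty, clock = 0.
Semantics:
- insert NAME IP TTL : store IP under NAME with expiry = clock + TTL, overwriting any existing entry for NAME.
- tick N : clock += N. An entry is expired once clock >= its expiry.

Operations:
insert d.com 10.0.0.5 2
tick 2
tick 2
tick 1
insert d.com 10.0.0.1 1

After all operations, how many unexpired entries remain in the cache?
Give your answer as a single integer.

Answer: 1

Derivation:
Op 1: insert d.com -> 10.0.0.5 (expiry=0+2=2). clock=0
Op 2: tick 2 -> clock=2. purged={d.com}
Op 3: tick 2 -> clock=4.
Op 4: tick 1 -> clock=5.
Op 5: insert d.com -> 10.0.0.1 (expiry=5+1=6). clock=5
Final cache (unexpired): {d.com} -> size=1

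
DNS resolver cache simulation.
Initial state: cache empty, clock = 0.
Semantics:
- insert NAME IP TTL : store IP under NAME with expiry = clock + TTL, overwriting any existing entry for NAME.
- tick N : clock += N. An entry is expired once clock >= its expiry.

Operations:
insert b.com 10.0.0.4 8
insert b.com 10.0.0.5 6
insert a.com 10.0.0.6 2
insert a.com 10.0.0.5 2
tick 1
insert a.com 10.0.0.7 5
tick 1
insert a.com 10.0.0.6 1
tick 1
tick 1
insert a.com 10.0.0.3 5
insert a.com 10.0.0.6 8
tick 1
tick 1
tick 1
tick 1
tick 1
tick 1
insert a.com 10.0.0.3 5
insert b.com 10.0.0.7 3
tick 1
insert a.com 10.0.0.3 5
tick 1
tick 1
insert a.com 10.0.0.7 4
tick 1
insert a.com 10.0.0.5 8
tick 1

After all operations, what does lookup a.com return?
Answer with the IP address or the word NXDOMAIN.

Answer: 10.0.0.5

Derivation:
Op 1: insert b.com -> 10.0.0.4 (expiry=0+8=8). clock=0
Op 2: insert b.com -> 10.0.0.5 (expiry=0+6=6). clock=0
Op 3: insert a.com -> 10.0.0.6 (expiry=0+2=2). clock=0
Op 4: insert a.com -> 10.0.0.5 (expiry=0+2=2). clock=0
Op 5: tick 1 -> clock=1.
Op 6: insert a.com -> 10.0.0.7 (expiry=1+5=6). clock=1
Op 7: tick 1 -> clock=2.
Op 8: insert a.com -> 10.0.0.6 (expiry=2+1=3). clock=2
Op 9: tick 1 -> clock=3. purged={a.com}
Op 10: tick 1 -> clock=4.
Op 11: insert a.com -> 10.0.0.3 (expiry=4+5=9). clock=4
Op 12: insert a.com -> 10.0.0.6 (expiry=4+8=12). clock=4
Op 13: tick 1 -> clock=5.
Op 14: tick 1 -> clock=6. purged={b.com}
Op 15: tick 1 -> clock=7.
Op 16: tick 1 -> clock=8.
Op 17: tick 1 -> clock=9.
Op 18: tick 1 -> clock=10.
Op 19: insert a.com -> 10.0.0.3 (expiry=10+5=15). clock=10
Op 20: insert b.com -> 10.0.0.7 (expiry=10+3=13). clock=10
Op 21: tick 1 -> clock=11.
Op 22: insert a.com -> 10.0.0.3 (expiry=11+5=16). clock=11
Op 23: tick 1 -> clock=12.
Op 24: tick 1 -> clock=13. purged={b.com}
Op 25: insert a.com -> 10.0.0.7 (expiry=13+4=17). clock=13
Op 26: tick 1 -> clock=14.
Op 27: insert a.com -> 10.0.0.5 (expiry=14+8=22). clock=14
Op 28: tick 1 -> clock=15.
lookup a.com: present, ip=10.0.0.5 expiry=22 > clock=15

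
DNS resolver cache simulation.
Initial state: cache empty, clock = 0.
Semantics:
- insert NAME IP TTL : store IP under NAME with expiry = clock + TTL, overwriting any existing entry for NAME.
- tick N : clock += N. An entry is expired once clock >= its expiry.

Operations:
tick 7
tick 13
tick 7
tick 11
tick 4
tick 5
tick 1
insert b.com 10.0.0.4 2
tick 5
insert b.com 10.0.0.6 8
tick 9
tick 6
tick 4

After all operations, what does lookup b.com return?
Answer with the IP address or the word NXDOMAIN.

Op 1: tick 7 -> clock=7.
Op 2: tick 13 -> clock=20.
Op 3: tick 7 -> clock=27.
Op 4: tick 11 -> clock=38.
Op 5: tick 4 -> clock=42.
Op 6: tick 5 -> clock=47.
Op 7: tick 1 -> clock=48.
Op 8: insert b.com -> 10.0.0.4 (expiry=48+2=50). clock=48
Op 9: tick 5 -> clock=53. purged={b.com}
Op 10: insert b.com -> 10.0.0.6 (expiry=53+8=61). clock=53
Op 11: tick 9 -> clock=62. purged={b.com}
Op 12: tick 6 -> clock=68.
Op 13: tick 4 -> clock=72.
lookup b.com: not in cache (expired or never inserted)

Answer: NXDOMAIN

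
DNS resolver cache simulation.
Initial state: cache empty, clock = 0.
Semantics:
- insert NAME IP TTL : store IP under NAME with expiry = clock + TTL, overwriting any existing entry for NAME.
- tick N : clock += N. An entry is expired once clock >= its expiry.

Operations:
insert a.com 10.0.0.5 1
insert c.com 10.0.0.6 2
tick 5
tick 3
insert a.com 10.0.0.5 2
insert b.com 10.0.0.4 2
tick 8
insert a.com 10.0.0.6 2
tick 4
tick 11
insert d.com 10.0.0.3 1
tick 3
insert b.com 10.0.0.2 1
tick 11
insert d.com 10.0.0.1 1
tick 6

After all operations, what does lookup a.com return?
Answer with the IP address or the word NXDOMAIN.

Op 1: insert a.com -> 10.0.0.5 (expiry=0+1=1). clock=0
Op 2: insert c.com -> 10.0.0.6 (expiry=0+2=2). clock=0
Op 3: tick 5 -> clock=5. purged={a.com,c.com}
Op 4: tick 3 -> clock=8.
Op 5: insert a.com -> 10.0.0.5 (expiry=8+2=10). clock=8
Op 6: insert b.com -> 10.0.0.4 (expiry=8+2=10). clock=8
Op 7: tick 8 -> clock=16. purged={a.com,b.com}
Op 8: insert a.com -> 10.0.0.6 (expiry=16+2=18). clock=16
Op 9: tick 4 -> clock=20. purged={a.com}
Op 10: tick 11 -> clock=31.
Op 11: insert d.com -> 10.0.0.3 (expiry=31+1=32). clock=31
Op 12: tick 3 -> clock=34. purged={d.com}
Op 13: insert b.com -> 10.0.0.2 (expiry=34+1=35). clock=34
Op 14: tick 11 -> clock=45. purged={b.com}
Op 15: insert d.com -> 10.0.0.1 (expiry=45+1=46). clock=45
Op 16: tick 6 -> clock=51. purged={d.com}
lookup a.com: not in cache (expired or never inserted)

Answer: NXDOMAIN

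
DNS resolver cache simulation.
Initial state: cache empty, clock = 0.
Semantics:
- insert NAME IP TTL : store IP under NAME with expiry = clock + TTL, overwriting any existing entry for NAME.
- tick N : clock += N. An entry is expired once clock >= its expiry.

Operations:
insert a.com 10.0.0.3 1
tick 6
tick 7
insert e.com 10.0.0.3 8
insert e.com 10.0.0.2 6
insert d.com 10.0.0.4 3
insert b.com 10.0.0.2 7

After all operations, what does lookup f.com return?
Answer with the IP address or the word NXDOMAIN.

Op 1: insert a.com -> 10.0.0.3 (expiry=0+1=1). clock=0
Op 2: tick 6 -> clock=6. purged={a.com}
Op 3: tick 7 -> clock=13.
Op 4: insert e.com -> 10.0.0.3 (expiry=13+8=21). clock=13
Op 5: insert e.com -> 10.0.0.2 (expiry=13+6=19). clock=13
Op 6: insert d.com -> 10.0.0.4 (expiry=13+3=16). clock=13
Op 7: insert b.com -> 10.0.0.2 (expiry=13+7=20). clock=13
lookup f.com: not in cache (expired or never inserted)

Answer: NXDOMAIN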